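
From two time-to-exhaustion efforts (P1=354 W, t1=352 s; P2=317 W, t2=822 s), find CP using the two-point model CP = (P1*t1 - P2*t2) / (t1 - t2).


Work in trial 1 = 124608 J
Work in trial 2 = 260574 J
Delta work = -135966 J
Delta time = -470 s
CP = -135966 / -470 = 289.29 W

289.29 W


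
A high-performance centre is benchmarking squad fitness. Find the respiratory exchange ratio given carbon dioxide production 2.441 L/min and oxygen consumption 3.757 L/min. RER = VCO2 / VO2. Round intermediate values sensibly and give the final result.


VCO2 = 2.441 L/min
VO2 = 3.757 L/min
RER = 2.441 / 3.757 = 0.6497

0.6497


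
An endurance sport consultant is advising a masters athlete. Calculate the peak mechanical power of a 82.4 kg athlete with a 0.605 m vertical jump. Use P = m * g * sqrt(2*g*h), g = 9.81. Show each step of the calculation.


First, sqrt(2gh) = sqrt(2 * 9.81 * 0.605)
= sqrt(11.8701) = 3.445301 m/s
Power = 82.4 * 9.81 * 3.445301 = 2784.99 W

2784.99 W


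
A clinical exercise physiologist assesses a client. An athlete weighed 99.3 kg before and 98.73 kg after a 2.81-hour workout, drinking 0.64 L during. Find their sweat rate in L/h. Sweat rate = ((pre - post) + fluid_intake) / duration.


Body mass change = 0.57 kg
Total sweat loss = 0.57 + 0.64 = 1.21 L
Rate = 1.21 / 2.81 = 0.431 L/h

0.431 L/h


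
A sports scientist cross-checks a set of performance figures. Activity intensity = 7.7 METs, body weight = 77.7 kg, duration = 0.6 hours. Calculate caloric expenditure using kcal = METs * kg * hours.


kcal = 7.7 * 77.7 * 0.6
= 598.29 * 0.6
= 358.97 kcal

358.97 kcal


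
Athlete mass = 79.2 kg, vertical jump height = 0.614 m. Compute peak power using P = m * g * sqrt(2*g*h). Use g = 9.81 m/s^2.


sqrt(2 * 9.81 * 0.614) = sqrt(12.04668) = 3.470833 m/s
P = 79.2 * 9.81 * 3.470833
= 2696.67 W

2696.67 W


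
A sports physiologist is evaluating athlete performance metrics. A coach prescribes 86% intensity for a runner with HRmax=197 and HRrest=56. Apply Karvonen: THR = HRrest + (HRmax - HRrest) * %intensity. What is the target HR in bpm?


Heart rate reserve = 197 - 56 = 141
Intensity fraction = 86 / 100 = 0.86
THR = 56 + 141 * 0.86 = 177.26 bpm

177.26 bpm


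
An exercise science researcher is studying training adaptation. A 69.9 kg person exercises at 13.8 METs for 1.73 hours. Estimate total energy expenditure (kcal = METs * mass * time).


Energy = METs * mass(kg) * time(h)
= 13.8 * 69.9 * 1.73
= 1668.79 kcal

1668.79 kcal


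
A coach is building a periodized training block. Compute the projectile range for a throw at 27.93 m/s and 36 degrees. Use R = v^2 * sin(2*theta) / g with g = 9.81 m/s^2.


Two times the angle = 72 degrees
sin(72) = 0.951057
R = 780.0849 * 0.951057 / 9.81 = 75.627 m

75.627 m


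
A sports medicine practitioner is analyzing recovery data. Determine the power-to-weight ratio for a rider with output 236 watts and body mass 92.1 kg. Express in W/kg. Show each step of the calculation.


P/W = 236 / 92.1 = 2.562 W/kg

2.562 W/kg


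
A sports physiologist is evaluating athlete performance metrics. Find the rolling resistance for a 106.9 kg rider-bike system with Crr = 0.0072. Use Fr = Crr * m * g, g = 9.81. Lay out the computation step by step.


m * g = 106.9 * 9.81 = 1048.689 N
Fr = 0.0072 * 1048.689 = 7.551 N

7.551 N


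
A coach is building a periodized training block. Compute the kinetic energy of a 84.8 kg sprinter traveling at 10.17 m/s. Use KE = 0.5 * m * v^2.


Velocity squared = 103.4289
KE = 0.5 * 84.8 * 103.4289 = 4385.39 J

4385.39 J


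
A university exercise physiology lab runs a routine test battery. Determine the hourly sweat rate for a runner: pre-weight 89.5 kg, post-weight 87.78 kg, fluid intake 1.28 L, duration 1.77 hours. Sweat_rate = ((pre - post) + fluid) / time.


Mass lost = 89.5 - 87.78 = 1.72 kg
Add fluid consumed: 1.72 + 1.28 = 3.0 L total sweat
Sweat rate = 3.0 / 1.77 = 1.695 L/h

1.695 L/h


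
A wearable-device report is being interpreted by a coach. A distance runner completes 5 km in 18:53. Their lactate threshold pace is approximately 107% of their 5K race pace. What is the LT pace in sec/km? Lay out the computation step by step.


Convert to seconds: 18 min 53 s = 1133 s
Pace per km = 1133 / 5 = 226.6 s/km
LT pace = 226.6 * 1.07 = 242.46 s/km

242.46 s/km


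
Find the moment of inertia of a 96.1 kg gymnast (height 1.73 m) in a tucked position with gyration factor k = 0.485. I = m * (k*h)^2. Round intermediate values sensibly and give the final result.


Radius of gyration = 0.485 * 1.73 = 0.83905 m
I = 96.1 * 0.83905^2
= 96.1 * 0.704005
= 67.655 kg*m^2

67.655 kg*m^2


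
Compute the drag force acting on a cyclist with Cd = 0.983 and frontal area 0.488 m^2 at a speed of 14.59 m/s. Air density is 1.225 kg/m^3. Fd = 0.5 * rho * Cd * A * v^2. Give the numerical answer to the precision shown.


Step 1: v^2 = 212.8681
Step 2: Fd = 0.5 * 1.225 * 0.983 * 0.488 * 212.8681
= 62.545 N

62.545 N


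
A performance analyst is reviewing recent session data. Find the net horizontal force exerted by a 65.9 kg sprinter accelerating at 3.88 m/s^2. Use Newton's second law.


Newton's second law: F = m * a
F = 65.9 * 3.88 = 255.69 N

255.69 N


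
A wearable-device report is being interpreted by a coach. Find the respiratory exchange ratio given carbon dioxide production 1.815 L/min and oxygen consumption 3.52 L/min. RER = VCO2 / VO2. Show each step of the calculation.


VCO2 = 1.815 L/min
VO2 = 3.52 L/min
RER = 1.815 / 3.52 = 0.5156

0.5156


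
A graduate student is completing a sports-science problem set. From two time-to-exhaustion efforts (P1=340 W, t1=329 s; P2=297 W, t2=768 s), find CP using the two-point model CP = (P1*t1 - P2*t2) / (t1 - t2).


Work in trial 1 = 111860 J
Work in trial 2 = 228096 J
Delta work = -116236 J
Delta time = -439 s
CP = -116236 / -439 = 264.77 W

264.77 W


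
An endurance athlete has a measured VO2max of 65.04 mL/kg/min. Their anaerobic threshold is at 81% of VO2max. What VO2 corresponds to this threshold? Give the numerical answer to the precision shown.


Anaerobic threshold VO2 = VO2max * 81%
= 65.04 * 0.81
= 52.68 mL/kg/min

52.68 mL/kg/min


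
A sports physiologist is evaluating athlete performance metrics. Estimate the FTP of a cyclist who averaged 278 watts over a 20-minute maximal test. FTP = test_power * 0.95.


FTP = 278 * 0.95 = 264.1 W

264.1 W


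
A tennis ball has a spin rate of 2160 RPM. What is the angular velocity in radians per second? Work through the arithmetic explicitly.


Convert RPM to rad/s: multiply by 2*pi and divide by 60
omega = 2160 * 2 * pi / 60
= 226.195 rad/s

226.195 rad/s


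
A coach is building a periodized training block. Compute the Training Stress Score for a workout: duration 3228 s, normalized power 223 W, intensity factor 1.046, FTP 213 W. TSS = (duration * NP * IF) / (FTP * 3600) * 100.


Product = 3228 * 223 * 1.046 = 752956.824
Base = 213 * 3600 = 766800
TSS = 752956.824 / 766800 * 100 = 98.19

98.19 TSS


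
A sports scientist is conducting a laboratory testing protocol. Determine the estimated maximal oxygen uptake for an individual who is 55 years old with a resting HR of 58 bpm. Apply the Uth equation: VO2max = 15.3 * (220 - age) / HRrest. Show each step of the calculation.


HRmax = 220 - 55 = 165
VO2max = 15.3 * (165 / 58)
= 15.3 * 2.8448
= 43.53 mL/kg/min

43.53 mL/kg/min


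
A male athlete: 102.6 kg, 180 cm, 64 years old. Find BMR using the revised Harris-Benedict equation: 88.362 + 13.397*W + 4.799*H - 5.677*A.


Intercept = 88.362
Weight contribution = 13.397 * 102.6 = 1374.5322
Height contribution = 4.799 * 180 = 863.82
Age contribution = 5.677 * 64 = 363.328
BMR = 88.362 + 1374.5322 + 863.82 - 363.328
= 1963.39 kcal/day

1963.39 kcal/day


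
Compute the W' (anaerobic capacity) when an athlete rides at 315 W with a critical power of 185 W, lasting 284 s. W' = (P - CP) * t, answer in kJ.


Above-CP power = 130 W
Duration = 284 s
W' = 130 * 284 = 36920 J
Convert: 36920 / 1000 = 36.92 kJ

36.92 kJ


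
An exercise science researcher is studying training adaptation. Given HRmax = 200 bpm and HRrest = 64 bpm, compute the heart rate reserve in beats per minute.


Heart rate reserve = maximum HR minus resting HR
HRR = 200 - 64 = 136 bpm

136 bpm


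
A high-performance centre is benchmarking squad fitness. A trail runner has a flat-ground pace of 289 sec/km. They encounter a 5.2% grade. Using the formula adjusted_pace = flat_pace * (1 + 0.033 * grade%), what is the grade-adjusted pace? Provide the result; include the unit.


Grade factor = 1 + 0.033 * 5.2 = 1.1716
Adjusted = 289 * 1.1716 = 338.59 sec/km

338.59 s/km


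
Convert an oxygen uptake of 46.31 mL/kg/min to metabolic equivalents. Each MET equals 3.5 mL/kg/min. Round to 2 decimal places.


One MET = 3.5 mL/kg/min
Number of METs = 46.31 / 3.5
= 13.23 METs

13.23 METs


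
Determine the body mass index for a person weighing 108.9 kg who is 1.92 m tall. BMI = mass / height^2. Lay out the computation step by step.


BMI = mass / height^2
= 108.9 / 1.92^2
= 108.9 / 3.6864
= 29.54 kg/m^2

29.54 kg/m^2


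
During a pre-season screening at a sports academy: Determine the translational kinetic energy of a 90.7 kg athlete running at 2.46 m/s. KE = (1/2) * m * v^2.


KE = 0.5 * m * v^2
= 0.5 * 90.7 * 2.46^2
= 0.5 * 90.7 * 6.0516
= 274.44 J

274.44 J


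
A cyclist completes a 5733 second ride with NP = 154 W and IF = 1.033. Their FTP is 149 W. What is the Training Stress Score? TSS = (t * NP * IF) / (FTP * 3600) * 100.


t * NP * IF = 5733 * 154 * 1.033 = 912017.106
FTP * 3600 = 536400
TSS = (912017.106 / 536400) * 100 = 170.03

170.03 TSS


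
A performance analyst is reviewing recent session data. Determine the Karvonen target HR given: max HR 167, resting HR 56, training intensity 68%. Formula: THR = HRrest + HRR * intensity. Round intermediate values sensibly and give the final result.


HRR = HRmax - HRrest = 167 - 56 = 111
THR = 56 + 111 * 0.68
= 131.48 bpm

131.48 bpm


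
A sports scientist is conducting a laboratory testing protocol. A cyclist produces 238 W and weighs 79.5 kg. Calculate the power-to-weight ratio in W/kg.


P/W = power / mass
= 238 / 79.5
= 2.994 W/kg

2.994 W/kg


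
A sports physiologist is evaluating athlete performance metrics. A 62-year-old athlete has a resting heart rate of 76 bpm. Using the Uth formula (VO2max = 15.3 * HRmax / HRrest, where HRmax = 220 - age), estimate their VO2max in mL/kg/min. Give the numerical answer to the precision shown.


HRmax = 220 - 62 = 158 bpm
Ratio = HRmax / HRrest = 158 / 76 = 2.0789
VO2max = 15.3 * 2.0789 = 31.81 mL/kg/min

31.81 mL/kg/min


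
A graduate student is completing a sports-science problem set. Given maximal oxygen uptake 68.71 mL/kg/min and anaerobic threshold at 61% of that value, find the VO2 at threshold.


Percentage as decimal = 0.61
VO2 at AT = 68.71 * 0.61 = 41.91 mL/kg/min

41.91 mL/kg/min


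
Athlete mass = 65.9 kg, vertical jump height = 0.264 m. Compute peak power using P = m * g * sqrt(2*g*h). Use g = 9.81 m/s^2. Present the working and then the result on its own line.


sqrt(2 * 9.81 * 0.264) = sqrt(5.17968) = 2.275891 m/s
P = 65.9 * 9.81 * 2.275891
= 1471.32 W

1471.32 W


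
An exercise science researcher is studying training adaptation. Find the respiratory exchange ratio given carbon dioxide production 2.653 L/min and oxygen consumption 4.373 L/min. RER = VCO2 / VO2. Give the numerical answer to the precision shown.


VCO2 = 2.653 L/min
VO2 = 4.373 L/min
RER = 2.653 / 4.373 = 0.6067

0.6067


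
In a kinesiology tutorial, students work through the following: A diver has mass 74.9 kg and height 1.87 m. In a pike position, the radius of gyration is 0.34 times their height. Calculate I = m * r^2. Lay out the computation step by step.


r = 0.34 * 1.87 = 0.6358 m
I = m * r^2 = 74.9 * 0.404242 = 30.278 kg*m^2

30.278 kg*m^2


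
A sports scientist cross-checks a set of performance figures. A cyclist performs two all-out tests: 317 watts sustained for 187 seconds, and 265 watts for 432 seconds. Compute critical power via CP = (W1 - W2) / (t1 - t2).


W1 = P1 * t1 = 317 * 187 = 59279 J
W2 = P2 * t2 = 265 * 432 = 114480 J
CP = (59279 - 114480) / (187 - 432)
= 225.31 W

225.31 W


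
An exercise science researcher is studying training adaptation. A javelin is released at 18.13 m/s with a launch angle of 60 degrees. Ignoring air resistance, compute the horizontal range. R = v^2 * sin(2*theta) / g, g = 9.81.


Launch speed squared = 328.6969
sin(2 * 60 deg) = 0.866025
Range = 328.6969 * 0.866025 / 9.81
= 29.017 m

29.017 m


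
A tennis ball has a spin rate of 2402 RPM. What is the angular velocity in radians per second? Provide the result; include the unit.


Convert RPM to rad/s: multiply by 2*pi and divide by 60
omega = 2402 * 2 * pi / 60
= 251.537 rad/s

251.537 rad/s


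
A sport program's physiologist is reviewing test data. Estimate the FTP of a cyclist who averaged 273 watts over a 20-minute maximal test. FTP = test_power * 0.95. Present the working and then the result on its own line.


FTP = 273 * 0.95 = 259.35 W

259.35 W


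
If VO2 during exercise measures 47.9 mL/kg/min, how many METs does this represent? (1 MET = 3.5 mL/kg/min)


METs = VO2 / 3.5 = 47.9 / 3.5 = 13.69

13.69 METs


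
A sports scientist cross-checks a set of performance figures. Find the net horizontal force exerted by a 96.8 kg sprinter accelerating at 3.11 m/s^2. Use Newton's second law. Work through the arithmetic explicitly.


Newton's second law: F = m * a
F = 96.8 * 3.11 = 301.05 N

301.05 N


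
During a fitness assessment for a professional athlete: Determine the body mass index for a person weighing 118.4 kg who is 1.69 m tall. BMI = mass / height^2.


BMI = mass / height^2
= 118.4 / 1.69^2
= 118.4 / 2.8561
= 41.46 kg/m^2

41.46 kg/m^2


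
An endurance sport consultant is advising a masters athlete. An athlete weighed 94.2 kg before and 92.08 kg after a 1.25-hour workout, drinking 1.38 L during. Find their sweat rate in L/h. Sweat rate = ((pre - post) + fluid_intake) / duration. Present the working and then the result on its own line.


Body mass change = 2.12 kg
Total sweat loss = 2.12 + 1.38 = 3.5 L
Rate = 3.5 / 1.25 = 2.8 L/h

2.8 L/h


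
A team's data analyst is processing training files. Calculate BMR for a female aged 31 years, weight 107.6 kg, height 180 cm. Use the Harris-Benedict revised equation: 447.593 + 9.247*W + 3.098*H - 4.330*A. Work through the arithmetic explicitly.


Substituting values:
W term = 9.247 * 107.6 = 994.9772
H term = 3.098 * 180 = 557.64
A term = 4.330 * 31 = 134.23
BMR = 1865.98 kcal/day

1865.98 kcal/day


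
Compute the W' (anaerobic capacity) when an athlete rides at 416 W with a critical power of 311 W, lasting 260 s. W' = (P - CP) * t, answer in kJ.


Above-CP power = 105 W
Duration = 260 s
W' = 105 * 260 = 27300 J
Convert: 27300 / 1000 = 27.3 kJ

27.3 kJ


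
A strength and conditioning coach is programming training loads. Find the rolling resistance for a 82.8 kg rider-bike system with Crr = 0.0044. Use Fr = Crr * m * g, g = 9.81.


m * g = 82.8 * 9.81 = 812.268 N
Fr = 0.0044 * 812.268 = 3.574 N

3.574 N


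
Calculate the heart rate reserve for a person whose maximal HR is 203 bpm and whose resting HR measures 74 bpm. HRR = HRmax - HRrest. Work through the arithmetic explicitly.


HRmax = 203 bpm
HRrest = 74 bpm
HRR = 203 - 74 = 129 bpm

129 bpm


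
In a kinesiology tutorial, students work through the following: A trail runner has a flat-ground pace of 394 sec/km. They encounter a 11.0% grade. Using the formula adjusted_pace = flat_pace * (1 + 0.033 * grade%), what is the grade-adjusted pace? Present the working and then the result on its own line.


Grade factor = 1 + 0.033 * 11.0 = 1.363
Adjusted = 394 * 1.363 = 537.02 sec/km

537.02 s/km


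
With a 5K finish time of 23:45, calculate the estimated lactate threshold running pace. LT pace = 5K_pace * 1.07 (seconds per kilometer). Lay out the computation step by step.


Race duration = 1425 s for 5 km
Average pace = 1425 / 5 = 285.0 s/km
LT pace = 285.0 * 1.07
= 304.95 s/km

304.95 s/km


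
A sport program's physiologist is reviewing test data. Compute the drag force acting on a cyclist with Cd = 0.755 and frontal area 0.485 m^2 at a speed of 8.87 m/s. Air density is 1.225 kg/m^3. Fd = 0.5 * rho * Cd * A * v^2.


Step 1: v^2 = 78.6769
Step 2: Fd = 0.5 * 1.225 * 0.755 * 0.485 * 78.6769
= 17.646 N

17.646 N


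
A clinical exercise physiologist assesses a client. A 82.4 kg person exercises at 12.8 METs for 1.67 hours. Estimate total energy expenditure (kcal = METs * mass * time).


Energy = METs * mass(kg) * time(h)
= 12.8 * 82.4 * 1.67
= 1761.38 kcal

1761.38 kcal


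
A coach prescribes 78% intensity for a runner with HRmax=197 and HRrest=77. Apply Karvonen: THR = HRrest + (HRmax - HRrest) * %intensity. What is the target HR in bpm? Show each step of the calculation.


Heart rate reserve = 197 - 77 = 120
Intensity fraction = 78 / 100 = 0.78
THR = 77 + 120 * 0.78 = 170.6 bpm

170.6 bpm


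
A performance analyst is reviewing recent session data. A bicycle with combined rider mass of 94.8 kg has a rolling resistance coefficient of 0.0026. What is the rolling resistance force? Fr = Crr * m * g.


Fr = 0.0026 * 94.8 * 9.81
= 0.24648 * 9.81
= 2.418 N

2.418 N


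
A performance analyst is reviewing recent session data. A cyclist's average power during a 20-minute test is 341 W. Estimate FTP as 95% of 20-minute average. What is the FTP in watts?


FTP = 20-min power * 0.95
= 341 * 0.95
= 323.95 W

323.95 W


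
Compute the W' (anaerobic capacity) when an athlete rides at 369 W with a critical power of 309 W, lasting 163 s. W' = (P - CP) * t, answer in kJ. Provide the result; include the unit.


Above-CP power = 60 W
Duration = 163 s
W' = 60 * 163 = 9780 J
Convert: 9780 / 1000 = 9.78 kJ

9.78 kJ


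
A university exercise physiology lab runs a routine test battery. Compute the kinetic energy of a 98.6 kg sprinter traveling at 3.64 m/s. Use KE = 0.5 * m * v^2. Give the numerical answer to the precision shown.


Velocity squared = 13.2496
KE = 0.5 * 98.6 * 13.2496 = 653.21 J

653.21 J


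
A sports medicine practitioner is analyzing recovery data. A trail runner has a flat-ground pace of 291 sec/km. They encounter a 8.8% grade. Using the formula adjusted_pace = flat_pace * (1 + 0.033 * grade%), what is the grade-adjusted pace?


Grade factor = 1 + 0.033 * 8.8 = 1.2904
Adjusted = 291 * 1.2904 = 375.51 sec/km

375.51 s/km


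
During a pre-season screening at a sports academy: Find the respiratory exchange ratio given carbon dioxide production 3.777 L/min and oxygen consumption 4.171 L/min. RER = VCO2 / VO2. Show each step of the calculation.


VCO2 = 3.777 L/min
VO2 = 4.171 L/min
RER = 3.777 / 4.171 = 0.9055

0.9055


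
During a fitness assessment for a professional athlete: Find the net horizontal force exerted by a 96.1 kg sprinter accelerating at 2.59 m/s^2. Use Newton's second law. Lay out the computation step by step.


Newton's second law: F = m * a
F = 96.1 * 2.59 = 248.9 N

248.9 N


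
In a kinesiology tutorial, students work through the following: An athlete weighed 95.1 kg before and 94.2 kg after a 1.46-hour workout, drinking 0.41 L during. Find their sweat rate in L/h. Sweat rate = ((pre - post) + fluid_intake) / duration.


Body mass change = 0.9 kg
Total sweat loss = 0.9 + 0.41 = 1.31 L
Rate = 1.31 / 1.46 = 0.897 L/h

0.897 L/h


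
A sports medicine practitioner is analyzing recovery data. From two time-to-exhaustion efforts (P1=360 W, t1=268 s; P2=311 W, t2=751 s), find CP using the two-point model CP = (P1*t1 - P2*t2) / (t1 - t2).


Work in trial 1 = 96480 J
Work in trial 2 = 233561 J
Delta work = -137081 J
Delta time = -483 s
CP = -137081 / -483 = 283.81 W

283.81 W


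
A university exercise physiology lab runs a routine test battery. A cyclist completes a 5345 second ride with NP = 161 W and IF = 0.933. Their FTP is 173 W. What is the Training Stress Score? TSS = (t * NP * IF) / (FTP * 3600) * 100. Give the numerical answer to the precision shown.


t * NP * IF = 5345 * 161 * 0.933 = 802888.485
FTP * 3600 = 622800
TSS = (802888.485 / 622800) * 100 = 128.92

128.92 TSS


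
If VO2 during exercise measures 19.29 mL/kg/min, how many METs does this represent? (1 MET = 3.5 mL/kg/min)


METs = VO2 / 3.5 = 19.29 / 3.5 = 5.51

5.51 METs


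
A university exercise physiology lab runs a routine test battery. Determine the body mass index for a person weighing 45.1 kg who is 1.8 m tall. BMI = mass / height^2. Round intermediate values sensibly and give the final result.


BMI = mass / height^2
= 45.1 / 1.8^2
= 45.1 / 3.24
= 13.92 kg/m^2

13.92 kg/m^2


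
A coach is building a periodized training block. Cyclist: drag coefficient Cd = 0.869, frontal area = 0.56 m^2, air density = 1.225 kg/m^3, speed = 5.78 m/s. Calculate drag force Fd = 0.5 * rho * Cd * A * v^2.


v^2 = 5.78^2 = 33.4084
Fd = 0.5 * 1.225 * 0.869 * 0.56 * 33.4084
= 9.958 N

9.958 N


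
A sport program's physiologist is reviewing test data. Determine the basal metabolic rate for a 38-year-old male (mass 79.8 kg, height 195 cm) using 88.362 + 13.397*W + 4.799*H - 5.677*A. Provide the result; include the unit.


BMR = 88.362 + 13.397*79.8 + 4.799*195 - 5.677*38
= 1877.52 kcal/day

1877.52 kcal/day


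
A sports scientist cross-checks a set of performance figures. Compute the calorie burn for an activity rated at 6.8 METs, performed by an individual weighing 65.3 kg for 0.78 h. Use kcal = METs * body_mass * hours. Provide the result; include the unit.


Product of METs and mass = 6.8 * 65.3 = 444.04
Total kcal = 444.04 * 0.78 = 346.35 kcal

346.35 kcal


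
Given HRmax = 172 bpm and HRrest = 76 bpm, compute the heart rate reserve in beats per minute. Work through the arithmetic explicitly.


Heart rate reserve = maximum HR minus resting HR
HRR = 172 - 76 = 96 bpm

96 bpm


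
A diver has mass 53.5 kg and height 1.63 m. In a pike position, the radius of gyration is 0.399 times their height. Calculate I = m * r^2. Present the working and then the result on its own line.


r = 0.399 * 1.63 = 0.65037 m
I = m * r^2 = 53.5 * 0.422981 = 22.629 kg*m^2

22.629 kg*m^2


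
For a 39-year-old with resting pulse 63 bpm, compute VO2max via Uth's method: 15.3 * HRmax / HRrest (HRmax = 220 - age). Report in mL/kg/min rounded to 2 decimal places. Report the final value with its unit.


Step 1: HRmax = 220 - 39 = 181 bpm
Step 2: Ratio = 181 / 63 = 2.873
Step 3: VO2max = 15.3 * 2.873 = 43.96 mL/kg/min

43.96 mL/kg/min


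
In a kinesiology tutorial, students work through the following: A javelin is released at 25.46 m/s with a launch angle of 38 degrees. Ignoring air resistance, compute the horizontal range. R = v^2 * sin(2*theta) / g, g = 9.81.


Launch speed squared = 648.2116
sin(2 * 38 deg) = 0.970296
Range = 648.2116 * 0.970296 / 9.81
= 64.114 m

64.114 m


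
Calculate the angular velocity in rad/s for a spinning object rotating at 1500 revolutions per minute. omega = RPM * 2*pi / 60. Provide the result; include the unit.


omega = RPM * 2*pi / 60
= 1500 * 6.28318531 / 60
= 157.08 rad/s

157.08 rad/s


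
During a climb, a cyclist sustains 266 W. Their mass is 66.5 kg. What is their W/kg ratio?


Power-to-weight = 266 W / 66.5 kg
= 4.0 W/kg

4.0 W/kg


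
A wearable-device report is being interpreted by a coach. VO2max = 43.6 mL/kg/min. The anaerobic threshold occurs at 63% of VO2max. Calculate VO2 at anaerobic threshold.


AT fraction = 63 / 100 = 0.63
AT VO2 = 43.6 * 0.63
= 27.47 mL/kg/min

27.47 mL/kg/min


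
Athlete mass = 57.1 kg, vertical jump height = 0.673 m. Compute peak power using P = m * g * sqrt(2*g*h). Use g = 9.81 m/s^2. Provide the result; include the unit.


sqrt(2 * 9.81 * 0.673) = sqrt(13.20426) = 3.633767 m/s
P = 57.1 * 9.81 * 3.633767
= 2035.46 W

2035.46 W


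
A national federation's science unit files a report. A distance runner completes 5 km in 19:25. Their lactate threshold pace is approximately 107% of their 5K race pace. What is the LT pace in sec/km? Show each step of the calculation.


Convert to seconds: 19 min 25 s = 1165 s
Pace per km = 1165 / 5 = 233.0 s/km
LT pace = 233.0 * 1.07 = 249.31 s/km

249.31 s/km


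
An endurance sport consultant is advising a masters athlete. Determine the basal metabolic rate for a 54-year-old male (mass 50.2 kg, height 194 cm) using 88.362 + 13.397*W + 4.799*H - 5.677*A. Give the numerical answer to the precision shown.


BMR = 88.362 + 13.397*50.2 + 4.799*194 - 5.677*54
= 1385.34 kcal/day

1385.34 kcal/day


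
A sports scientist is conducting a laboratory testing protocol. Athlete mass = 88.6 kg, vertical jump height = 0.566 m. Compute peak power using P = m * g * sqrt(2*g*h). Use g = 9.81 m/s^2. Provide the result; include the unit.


sqrt(2 * 9.81 * 0.566) = sqrt(11.10492) = 3.332405 m/s
P = 88.6 * 9.81 * 3.332405
= 2896.41 W

2896.41 W


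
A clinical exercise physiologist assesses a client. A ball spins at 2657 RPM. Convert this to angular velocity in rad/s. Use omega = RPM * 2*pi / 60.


omega = 2657 * 2 * pi / 60
= 2657 * 6.28318531 / 60
= 16694.423 / 60
= 278.24 rad/s

278.24 rad/s


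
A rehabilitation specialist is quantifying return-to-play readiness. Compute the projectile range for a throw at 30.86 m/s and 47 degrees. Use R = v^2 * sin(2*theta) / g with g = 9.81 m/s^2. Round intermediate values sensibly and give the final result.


Two times the angle = 94 degrees
sin(94) = 0.997564
R = 952.3396 * 0.997564 / 9.81 = 96.842 m

96.842 m


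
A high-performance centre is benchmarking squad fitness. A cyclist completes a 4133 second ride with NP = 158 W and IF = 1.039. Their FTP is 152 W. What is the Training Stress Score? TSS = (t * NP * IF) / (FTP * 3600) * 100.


t * NP * IF = 4133 * 158 * 1.039 = 678481.546
FTP * 3600 = 547200
TSS = (678481.546 / 547200) * 100 = 123.99

123.99 TSS


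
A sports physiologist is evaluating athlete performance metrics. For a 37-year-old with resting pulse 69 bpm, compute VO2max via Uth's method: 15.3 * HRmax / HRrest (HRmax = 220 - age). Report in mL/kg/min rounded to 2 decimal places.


Step 1: HRmax = 220 - 37 = 183 bpm
Step 2: Ratio = 183 / 69 = 2.6522
Step 3: VO2max = 15.3 * 2.6522 = 40.58 mL/kg/min

40.58 mL/kg/min


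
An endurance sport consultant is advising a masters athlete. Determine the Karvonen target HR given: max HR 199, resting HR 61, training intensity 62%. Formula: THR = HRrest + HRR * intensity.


HRR = HRmax - HRrest = 199 - 61 = 138
THR = 61 + 138 * 0.62
= 146.56 bpm

146.56 bpm


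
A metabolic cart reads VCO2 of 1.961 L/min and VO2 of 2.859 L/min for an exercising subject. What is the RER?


RER = VCO2 / VO2 = 1.961 / 2.859 = 0.6859

0.6859


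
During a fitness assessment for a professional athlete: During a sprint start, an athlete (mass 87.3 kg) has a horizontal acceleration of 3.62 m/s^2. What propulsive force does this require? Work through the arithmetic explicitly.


Propulsive force = mass * acceleration
= 87.3 kg * 3.62 m/s^2
= 316.03 N

316.03 N


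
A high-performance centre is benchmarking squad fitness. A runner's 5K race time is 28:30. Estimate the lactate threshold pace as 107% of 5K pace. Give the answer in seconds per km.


Total race time = 28*60 + 30 = 1710 seconds
5K pace = 1710 / 5 = 342.0 sec/km
LT pace = 342.0 * 1.07 = 365.94 sec/km

365.94 s/km


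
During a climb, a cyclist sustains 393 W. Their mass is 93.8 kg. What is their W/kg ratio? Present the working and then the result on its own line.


Power-to-weight = 393 W / 93.8 kg
= 4.19 W/kg

4.19 W/kg


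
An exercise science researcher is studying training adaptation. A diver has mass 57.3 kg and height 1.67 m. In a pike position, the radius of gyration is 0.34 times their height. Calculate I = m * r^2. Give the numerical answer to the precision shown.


r = 0.34 * 1.67 = 0.5678 m
I = m * r^2 = 57.3 * 0.322397 = 18.473 kg*m^2

18.473 kg*m^2


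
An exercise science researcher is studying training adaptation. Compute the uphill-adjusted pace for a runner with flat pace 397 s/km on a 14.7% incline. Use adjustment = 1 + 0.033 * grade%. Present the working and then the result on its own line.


Adjustment factor = 1 + 0.033 * 14.7 = 1.4851
Grade-adjusted pace = 397 * 1.4851 = 589.58 s/km

589.58 s/km


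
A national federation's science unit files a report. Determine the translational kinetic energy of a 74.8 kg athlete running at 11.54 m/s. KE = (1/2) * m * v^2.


KE = 0.5 * m * v^2
= 0.5 * 74.8 * 11.54^2
= 0.5 * 74.8 * 133.1716
= 4980.62 J

4980.62 J


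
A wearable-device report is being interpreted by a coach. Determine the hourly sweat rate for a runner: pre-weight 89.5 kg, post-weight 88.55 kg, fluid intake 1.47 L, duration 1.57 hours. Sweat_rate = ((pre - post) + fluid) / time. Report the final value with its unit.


Mass lost = 89.5 - 88.55 = 0.95 kg
Add fluid consumed: 0.95 + 1.47 = 2.42 L total sweat
Sweat rate = 2.42 / 1.57 = 1.541 L/h

1.541 L/h


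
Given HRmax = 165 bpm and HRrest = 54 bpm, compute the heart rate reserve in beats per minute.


Heart rate reserve = maximum HR minus resting HR
HRR = 165 - 54 = 111 bpm

111 bpm


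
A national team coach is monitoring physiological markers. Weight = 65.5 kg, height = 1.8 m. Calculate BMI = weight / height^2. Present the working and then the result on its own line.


height^2 = 1.8^2 = 3.24
BMI = 65.5 / 3.24 = 20.22 kg/m^2

20.22 kg/m^2


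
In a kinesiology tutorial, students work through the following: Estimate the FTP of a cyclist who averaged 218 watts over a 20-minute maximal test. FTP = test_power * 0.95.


FTP = 218 * 0.95 = 207.1 W

207.1 W


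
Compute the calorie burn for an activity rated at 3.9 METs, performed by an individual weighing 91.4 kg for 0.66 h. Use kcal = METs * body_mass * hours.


Product of METs and mass = 3.9 * 91.4 = 356.46
Total kcal = 356.46 * 0.66 = 235.26 kcal

235.26 kcal


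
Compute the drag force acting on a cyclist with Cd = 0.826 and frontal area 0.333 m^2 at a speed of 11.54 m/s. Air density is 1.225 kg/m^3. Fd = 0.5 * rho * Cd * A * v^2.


Step 1: v^2 = 133.1716
Step 2: Fd = 0.5 * 1.225 * 0.826 * 0.333 * 133.1716
= 22.436 N

22.436 N


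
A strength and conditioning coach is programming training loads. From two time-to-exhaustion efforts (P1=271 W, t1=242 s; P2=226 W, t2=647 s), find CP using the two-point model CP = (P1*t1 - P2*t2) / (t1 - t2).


Work in trial 1 = 65582 J
Work in trial 2 = 146222 J
Delta work = -80640 J
Delta time = -405 s
CP = -80640 / -405 = 199.11 W

199.11 W


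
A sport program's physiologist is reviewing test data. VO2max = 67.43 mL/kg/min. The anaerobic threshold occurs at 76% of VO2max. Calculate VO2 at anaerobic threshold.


AT fraction = 76 / 100 = 0.76
AT VO2 = 67.43 * 0.76
= 51.25 mL/kg/min

51.25 mL/kg/min


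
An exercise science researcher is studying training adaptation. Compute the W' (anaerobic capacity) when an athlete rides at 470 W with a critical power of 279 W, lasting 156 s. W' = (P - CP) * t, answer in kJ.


Above-CP power = 191 W
Duration = 156 s
W' = 191 * 156 = 29796 J
Convert: 29796 / 1000 = 29.796 kJ

29.796 kJ


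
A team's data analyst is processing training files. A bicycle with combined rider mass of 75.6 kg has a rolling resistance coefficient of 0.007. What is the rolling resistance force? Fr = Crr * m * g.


Fr = 0.007 * 75.6 * 9.81
= 0.5292 * 9.81
= 5.191 N

5.191 N


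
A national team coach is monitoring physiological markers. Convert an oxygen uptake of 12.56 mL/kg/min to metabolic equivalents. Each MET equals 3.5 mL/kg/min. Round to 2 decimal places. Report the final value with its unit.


One MET = 3.5 mL/kg/min
Number of METs = 12.56 / 3.5
= 3.59 METs

3.59 METs


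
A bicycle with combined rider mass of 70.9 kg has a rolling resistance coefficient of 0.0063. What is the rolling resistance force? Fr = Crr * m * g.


Fr = 0.0063 * 70.9 * 9.81
= 0.44667 * 9.81
= 4.382 N

4.382 N


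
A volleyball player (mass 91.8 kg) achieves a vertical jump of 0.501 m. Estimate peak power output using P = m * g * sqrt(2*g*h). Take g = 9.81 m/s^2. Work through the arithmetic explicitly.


2 * g * h = 2 * 9.81 * 0.501 = 9.82962
sqrt(9.82962) = 3.135222 m/s
P = 91.8 * 9.81 * 3.135222 = 2823.45 W

2823.45 W


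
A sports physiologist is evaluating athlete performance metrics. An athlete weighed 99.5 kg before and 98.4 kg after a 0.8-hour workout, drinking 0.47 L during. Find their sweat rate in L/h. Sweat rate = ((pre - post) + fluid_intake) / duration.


Body mass change = 1.1 kg
Total sweat loss = 1.1 + 0.47 = 1.57 L
Rate = 1.57 / 0.8 = 1.963 L/h

1.963 L/h


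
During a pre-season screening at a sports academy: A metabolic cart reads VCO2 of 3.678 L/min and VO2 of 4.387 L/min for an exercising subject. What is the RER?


RER = VCO2 / VO2 = 3.678 / 4.387 = 0.8384

0.8384


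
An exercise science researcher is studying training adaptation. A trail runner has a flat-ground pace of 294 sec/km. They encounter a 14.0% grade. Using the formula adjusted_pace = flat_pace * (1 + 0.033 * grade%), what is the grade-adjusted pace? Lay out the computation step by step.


Grade factor = 1 + 0.033 * 14.0 = 1.462
Adjusted = 294 * 1.462 = 429.83 sec/km

429.83 s/km


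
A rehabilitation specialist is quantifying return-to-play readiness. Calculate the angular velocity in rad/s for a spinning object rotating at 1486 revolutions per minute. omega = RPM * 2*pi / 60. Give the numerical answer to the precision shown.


omega = RPM * 2*pi / 60
= 1486 * 6.28318531 / 60
= 155.614 rad/s

155.614 rad/s


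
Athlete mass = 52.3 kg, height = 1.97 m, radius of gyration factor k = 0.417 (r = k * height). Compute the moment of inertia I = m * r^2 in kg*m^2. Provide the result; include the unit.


r = k * height = 0.417 * 1.97 = 0.82149 m
r^2 = 0.82149^2 = 0.674846
I = 52.3 * 0.674846 = 35.294 kg*m^2

35.294 kg*m^2


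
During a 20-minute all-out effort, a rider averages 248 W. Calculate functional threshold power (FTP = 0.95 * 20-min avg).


FTP = 0.95 * 248
= 235.6 W

235.6 W


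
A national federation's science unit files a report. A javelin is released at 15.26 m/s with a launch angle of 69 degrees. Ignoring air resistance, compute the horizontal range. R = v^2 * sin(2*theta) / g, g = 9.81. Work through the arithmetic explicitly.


Launch speed squared = 232.8676
sin(2 * 69 deg) = 0.669131
Range = 232.8676 * 0.669131 / 9.81
= 15.884 m

15.884 m


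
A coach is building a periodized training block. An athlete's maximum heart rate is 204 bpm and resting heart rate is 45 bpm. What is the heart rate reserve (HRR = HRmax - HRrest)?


HRR = HRmax - HRrest
= 204 - 45
= 159 bpm

159 bpm


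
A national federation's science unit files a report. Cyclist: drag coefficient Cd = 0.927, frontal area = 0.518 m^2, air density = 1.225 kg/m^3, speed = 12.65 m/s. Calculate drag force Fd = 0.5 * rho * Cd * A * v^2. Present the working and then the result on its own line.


v^2 = 12.65^2 = 160.0225
Fd = 0.5 * 1.225 * 0.927 * 0.518 * 160.0225
= 47.065 N

47.065 N


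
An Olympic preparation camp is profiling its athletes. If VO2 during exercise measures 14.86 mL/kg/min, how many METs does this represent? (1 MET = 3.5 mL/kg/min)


METs = VO2 / 3.5 = 14.86 / 3.5 = 4.25

4.25 METs


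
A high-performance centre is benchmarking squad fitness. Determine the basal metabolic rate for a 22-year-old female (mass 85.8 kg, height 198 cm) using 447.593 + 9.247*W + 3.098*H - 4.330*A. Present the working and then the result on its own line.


BMR = 447.593 + 9.247*85.8 + 3.098*198 - 4.330*22
= 1759.13 kcal/day

1759.13 kcal/day


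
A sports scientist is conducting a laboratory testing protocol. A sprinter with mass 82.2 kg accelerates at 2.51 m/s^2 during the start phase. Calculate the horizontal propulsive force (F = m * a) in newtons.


F = m * a
= 82.2 * 2.51
= 206.32 N

206.32 N


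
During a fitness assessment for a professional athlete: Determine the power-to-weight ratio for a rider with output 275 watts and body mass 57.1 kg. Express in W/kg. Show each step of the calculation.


P/W = 275 / 57.1 = 4.816 W/kg

4.816 W/kg


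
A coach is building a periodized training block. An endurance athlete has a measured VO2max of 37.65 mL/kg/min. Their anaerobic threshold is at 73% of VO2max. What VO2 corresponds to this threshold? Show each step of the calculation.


Anaerobic threshold VO2 = VO2max * 73%
= 37.65 * 0.73
= 27.48 mL/kg/min

27.48 mL/kg/min


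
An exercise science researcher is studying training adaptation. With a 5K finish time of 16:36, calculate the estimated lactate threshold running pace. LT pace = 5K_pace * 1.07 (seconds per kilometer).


Race duration = 996 s for 5 km
Average pace = 996 / 5 = 199.2 s/km
LT pace = 199.2 * 1.07
= 213.14 s/km

213.14 s/km


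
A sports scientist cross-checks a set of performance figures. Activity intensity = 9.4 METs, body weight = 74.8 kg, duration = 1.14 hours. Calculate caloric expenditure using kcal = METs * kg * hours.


kcal = 9.4 * 74.8 * 1.14
= 703.12 * 1.14
= 801.56 kcal

801.56 kcal


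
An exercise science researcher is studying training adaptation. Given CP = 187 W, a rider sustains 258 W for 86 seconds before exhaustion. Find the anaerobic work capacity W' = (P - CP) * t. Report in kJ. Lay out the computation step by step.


Excess power = 258 - 187 = 71 W
Work above CP = 71 * 86 = 6106 J
W' = 6.106 kJ

6.106 kJ


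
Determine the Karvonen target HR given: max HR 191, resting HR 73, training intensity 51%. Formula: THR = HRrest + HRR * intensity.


HRR = HRmax - HRrest = 191 - 73 = 118
THR = 73 + 118 * 0.51
= 133.18 bpm

133.18 bpm


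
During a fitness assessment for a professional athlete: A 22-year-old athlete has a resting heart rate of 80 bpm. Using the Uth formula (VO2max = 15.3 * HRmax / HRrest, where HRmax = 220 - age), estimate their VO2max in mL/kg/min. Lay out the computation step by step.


HRmax = 220 - 22 = 198 bpm
Ratio = HRmax / HRrest = 198 / 80 = 2.475
VO2max = 15.3 * 2.475 = 37.87 mL/kg/min

37.87 mL/kg/min


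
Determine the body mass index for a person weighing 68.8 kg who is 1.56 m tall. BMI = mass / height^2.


BMI = mass / height^2
= 68.8 / 1.56^2
= 68.8 / 2.4336
= 28.27 kg/m^2

28.27 kg/m^2


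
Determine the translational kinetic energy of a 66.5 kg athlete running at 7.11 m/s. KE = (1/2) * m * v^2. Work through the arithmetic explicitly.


KE = 0.5 * m * v^2
= 0.5 * 66.5 * 7.11^2
= 0.5 * 66.5 * 50.5521
= 1680.86 J

1680.86 J


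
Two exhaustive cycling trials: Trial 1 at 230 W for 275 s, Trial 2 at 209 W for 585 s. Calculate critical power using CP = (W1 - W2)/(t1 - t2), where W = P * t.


W1 = 230 * 275 = 63250 J
W2 = 209 * 585 = 122265 J
CP = (63250 - 122265) / (275 - 585)
= -59015 / -310
= 190.37 W

190.37 W


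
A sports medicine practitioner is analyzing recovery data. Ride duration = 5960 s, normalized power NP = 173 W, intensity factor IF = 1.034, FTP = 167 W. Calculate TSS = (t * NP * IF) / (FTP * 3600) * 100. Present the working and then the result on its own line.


Numerator = 5960 * 173 * 1.034 = 1066136.72
Denominator = 167 * 3600 = 601200
TSS = 1066136.72 / 601200 * 100
= 177.33

177.33 TSS


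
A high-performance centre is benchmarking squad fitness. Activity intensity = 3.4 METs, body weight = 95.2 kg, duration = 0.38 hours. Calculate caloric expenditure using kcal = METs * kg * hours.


kcal = 3.4 * 95.2 * 0.38
= 323.68 * 0.38
= 123.0 kcal

123.0 kcal


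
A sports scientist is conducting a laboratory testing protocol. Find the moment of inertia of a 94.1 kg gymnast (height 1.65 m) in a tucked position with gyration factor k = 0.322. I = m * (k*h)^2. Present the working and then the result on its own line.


Radius of gyration = 0.322 * 1.65 = 0.5313 m
I = 94.1 * 0.5313^2
= 94.1 * 0.28228
= 26.563 kg*m^2

26.563 kg*m^2
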